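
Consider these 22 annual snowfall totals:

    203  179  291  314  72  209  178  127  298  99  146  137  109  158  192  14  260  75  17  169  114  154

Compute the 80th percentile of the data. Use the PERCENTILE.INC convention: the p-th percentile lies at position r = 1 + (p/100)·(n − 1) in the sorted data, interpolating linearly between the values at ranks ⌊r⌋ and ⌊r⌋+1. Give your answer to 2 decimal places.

207.80

Sorted: 14, 17, 72, 75, 99, 109, 114, 127, 137, 146, 154, 158, 169, 178, 179, 192, 203, 209, 260, 291, 298, 314.
n = 22.
r = 1 + (80/100)·(22 − 1) = 1 + 16.8 = 17.8.
Rank 17 is 203 and rank 18 is 209.
Interpolate: 203 + 0.8·(209 − 203) = 203 + 0.8·6 = 207.8.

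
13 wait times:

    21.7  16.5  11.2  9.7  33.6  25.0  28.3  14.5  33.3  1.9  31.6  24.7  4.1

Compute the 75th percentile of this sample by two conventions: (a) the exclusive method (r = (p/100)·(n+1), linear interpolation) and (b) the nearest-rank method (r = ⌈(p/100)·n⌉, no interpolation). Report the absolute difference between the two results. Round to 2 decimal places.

1.65

Sorted: 1.9, 4.1, 9.7, 11.2, 14.5, 16.5, 21.7, 24.7, 25.0, 28.3, 31.6, 33.3, 33.6.
n = 13.
(a) r = 10.5; between ranks 10 (28.3) and 11 (31.6): 29.95.
(b) the nearest-rank method: rank 10 → 28.3.
|29.95 − 28.3| = 1.65.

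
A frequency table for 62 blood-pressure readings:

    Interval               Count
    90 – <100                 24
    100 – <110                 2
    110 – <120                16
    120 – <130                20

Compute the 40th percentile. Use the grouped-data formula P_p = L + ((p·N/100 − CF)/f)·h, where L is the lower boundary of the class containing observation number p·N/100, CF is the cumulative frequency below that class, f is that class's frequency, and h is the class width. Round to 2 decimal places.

104.00

N = 62; target position k = 40/100 · 62 = 24.8.
Cumulative frequencies: 24, 26, 42, 62.
Observation 24.8 falls in the class 100 – <110.
L = 100, CF = 24, f = 2, h = 10.
P40 = 100 + ((24.8 − 24)/2)·10 = 100 + 4 = 104.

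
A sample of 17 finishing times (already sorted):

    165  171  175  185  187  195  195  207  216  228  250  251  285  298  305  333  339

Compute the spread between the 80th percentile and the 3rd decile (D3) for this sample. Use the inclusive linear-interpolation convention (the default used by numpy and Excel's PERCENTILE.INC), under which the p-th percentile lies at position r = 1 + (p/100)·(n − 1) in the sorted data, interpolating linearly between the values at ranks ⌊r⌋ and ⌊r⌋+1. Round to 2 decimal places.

102.00

n = 17.
P30: r = 5.8; ranks 5–6 are 187, 195; interpolating gives 193.4.
P80: r = 13.8; ranks 13–14 are 285, 298; interpolating gives 295.4.
Difference: 295.4 − 193.4 = 102.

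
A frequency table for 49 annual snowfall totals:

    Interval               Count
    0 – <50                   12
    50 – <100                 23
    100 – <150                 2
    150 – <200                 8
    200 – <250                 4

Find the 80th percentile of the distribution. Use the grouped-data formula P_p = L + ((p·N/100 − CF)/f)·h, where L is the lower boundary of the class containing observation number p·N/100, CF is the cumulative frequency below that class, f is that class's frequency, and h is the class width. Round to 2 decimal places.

N = 49; target position k = 80/100 · 49 = 39.2.
Cumulative frequencies: 12, 35, 37, 45, 49.
Observation 39.2 falls in the class 150 – <200.
L = 150, CF = 37, f = 8, h = 50.
P80 = 150 + ((39.2 − 37)/8)·50 = 150 + 13.75 = 163.75.

163.75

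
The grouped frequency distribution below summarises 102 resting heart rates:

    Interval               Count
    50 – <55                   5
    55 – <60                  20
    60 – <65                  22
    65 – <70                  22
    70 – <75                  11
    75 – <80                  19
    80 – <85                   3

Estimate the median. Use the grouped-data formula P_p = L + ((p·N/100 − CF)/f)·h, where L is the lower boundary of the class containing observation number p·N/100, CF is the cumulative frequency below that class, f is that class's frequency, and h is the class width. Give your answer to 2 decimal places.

65.91

N = 102; target position k = 50/100 · 102 = 51.
Cumulative frequencies: 5, 25, 47, 69, 80, 99, 102.
Observation 51 falls in the class 65 – <70.
L = 65, CF = 47, f = 22, h = 5.
P50 = 65 + ((51 − 47)/22)·5 = 65 + 0.909091 = 65.9091.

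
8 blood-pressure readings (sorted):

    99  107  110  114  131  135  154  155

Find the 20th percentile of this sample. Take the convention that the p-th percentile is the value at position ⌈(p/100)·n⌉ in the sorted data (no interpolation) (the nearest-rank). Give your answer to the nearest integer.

107

n = 8.
Position = ⌈20/100 · 8⌉ = ⌈1.6⌉ = 2.
The value at rank 2 is 107.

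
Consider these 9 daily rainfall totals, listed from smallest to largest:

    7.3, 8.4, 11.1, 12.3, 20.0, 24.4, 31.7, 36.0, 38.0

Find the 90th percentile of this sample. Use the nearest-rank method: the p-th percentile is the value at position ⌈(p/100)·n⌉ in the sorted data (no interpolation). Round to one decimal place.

n = 9.
Position = ⌈90/100 · 9⌉ = ⌈8.1⌉ = 9.
The value at rank 9 is 38.0.

38.0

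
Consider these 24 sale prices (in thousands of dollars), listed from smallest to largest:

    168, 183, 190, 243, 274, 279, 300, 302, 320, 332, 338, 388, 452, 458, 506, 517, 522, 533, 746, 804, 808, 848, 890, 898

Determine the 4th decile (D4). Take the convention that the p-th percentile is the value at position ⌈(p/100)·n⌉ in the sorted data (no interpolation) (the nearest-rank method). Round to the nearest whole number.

n = 24.
Position = ⌈40/100 · 24⌉ = ⌈9.6⌉ = 10.
The value at rank 10 is 332.

332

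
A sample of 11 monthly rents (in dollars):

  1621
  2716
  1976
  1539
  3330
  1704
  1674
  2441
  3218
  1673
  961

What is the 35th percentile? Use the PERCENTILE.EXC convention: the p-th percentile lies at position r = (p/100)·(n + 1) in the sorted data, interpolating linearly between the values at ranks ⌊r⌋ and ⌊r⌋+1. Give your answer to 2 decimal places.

1673.20

Sorted: 961, 1539, 1621, 1673, 1674, 1704, 1976, 2441, 2716, 3218, 3330.
n = 11.
r = (35/100)·(11 + 1) = 4.2.
Rank 4 is 1673 and rank 5 is 1674.
Interpolate: 1673 + 0.2·(1674 − 1673) = 1673 + 0.2·1 = 1673.2.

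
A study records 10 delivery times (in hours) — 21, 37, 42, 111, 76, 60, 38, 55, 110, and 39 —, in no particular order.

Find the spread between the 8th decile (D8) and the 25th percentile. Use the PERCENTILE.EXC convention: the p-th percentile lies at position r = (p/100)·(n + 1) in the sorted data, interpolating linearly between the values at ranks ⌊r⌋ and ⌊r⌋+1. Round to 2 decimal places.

65.45

Sorted: 21, 37, 38, 39, 42, 55, 60, 76, 110, 111.
n = 10.
P25: r = 2.75; ranks 2–3 are 37, 38; interpolating gives 37.75.
P80: r = 8.8; ranks 8–9 are 76, 110; interpolating gives 103.2.
Difference: 103.2 − 37.75 = 65.45.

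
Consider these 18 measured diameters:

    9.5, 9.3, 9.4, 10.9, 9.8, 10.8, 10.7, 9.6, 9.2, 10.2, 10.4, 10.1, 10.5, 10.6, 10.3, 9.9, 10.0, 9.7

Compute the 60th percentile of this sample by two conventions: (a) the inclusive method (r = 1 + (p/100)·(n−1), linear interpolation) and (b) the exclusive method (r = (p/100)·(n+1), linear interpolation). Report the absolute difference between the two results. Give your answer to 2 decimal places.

0.02

Sorted: 9.2, 9.3, 9.4, 9.5, 9.6, 9.7, 9.8, 9.9, 10.0, 10.1, 10.2, 10.3, 10.4, 10.5, 10.6, 10.7, 10.8, 10.9.
n = 18.
(a) r = 11.2; between ranks 11 (10.2) and 12 (10.3): 10.22.
(b) r = 11.4; between ranks 11 (10.2) and 12 (10.3): 10.24.
|10.22 − 10.24| = 0.02.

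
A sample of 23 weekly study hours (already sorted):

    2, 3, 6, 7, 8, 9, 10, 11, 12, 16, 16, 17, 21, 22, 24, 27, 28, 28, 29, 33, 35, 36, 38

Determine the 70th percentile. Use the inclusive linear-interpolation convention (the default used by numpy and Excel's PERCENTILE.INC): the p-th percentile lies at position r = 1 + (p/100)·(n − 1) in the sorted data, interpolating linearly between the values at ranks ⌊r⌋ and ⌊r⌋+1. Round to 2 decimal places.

27.40

n = 23.
r = 1 + (70/100)·(23 − 1) = 1 + 15.4 = 16.4.
Rank 16 is 27 and rank 17 is 28.
Interpolate: 27 + 0.4·(28 − 27) = 27 + 0.4·1 = 27.4.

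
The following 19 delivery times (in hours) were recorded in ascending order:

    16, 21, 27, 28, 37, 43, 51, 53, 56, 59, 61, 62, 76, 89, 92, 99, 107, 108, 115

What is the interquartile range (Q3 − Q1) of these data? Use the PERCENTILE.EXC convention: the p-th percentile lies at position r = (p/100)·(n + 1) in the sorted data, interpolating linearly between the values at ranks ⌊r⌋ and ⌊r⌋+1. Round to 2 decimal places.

n = 19.
P25: r = 5 (integer) → 37.
P75: r = 15 (integer) → 92.
Difference: 92 − 37 = 55.

55.00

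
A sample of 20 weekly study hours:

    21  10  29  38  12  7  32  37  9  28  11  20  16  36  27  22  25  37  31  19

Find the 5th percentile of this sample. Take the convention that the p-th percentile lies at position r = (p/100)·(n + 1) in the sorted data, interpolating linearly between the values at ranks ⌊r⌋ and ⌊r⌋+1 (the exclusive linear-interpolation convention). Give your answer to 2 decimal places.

7.10

Sorted: 7, 9, 10, 11, 12, 16, 19, 20, 21, 22, 25, 27, 28, 29, 31, 32, 36, 37, 37, 38.
n = 20.
r = (5/100)·(20 + 1) = 1.05.
Rank 1 is 7 and rank 2 is 9.
Interpolate: 7 + 0.05·(9 − 7) = 7 + 0.05·2 = 7.1.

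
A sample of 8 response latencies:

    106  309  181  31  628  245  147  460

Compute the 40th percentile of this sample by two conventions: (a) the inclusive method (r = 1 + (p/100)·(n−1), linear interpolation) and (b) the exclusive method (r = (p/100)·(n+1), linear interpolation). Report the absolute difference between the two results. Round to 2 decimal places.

Sorted: 31, 106, 147, 181, 245, 309, 460, 628.
n = 8.
(a) r = 3.8; between ranks 3 (147) and 4 (181): 174.2.
(b) r = 3.6; between ranks 3 (147) and 4 (181): 167.4.
|174.2 − 167.4| = 6.8.

6.80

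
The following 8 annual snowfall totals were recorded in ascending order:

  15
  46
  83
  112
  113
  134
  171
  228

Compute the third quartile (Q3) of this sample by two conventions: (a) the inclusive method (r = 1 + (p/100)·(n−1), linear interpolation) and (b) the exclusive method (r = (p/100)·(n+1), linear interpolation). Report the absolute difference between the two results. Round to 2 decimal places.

n = 8.
(a) r = 6.25; between ranks 6 (134) and 7 (171): 143.25.
(b) r = 6.75; between ranks 6 (134) and 7 (171): 161.75.
|143.25 − 161.75| = 18.5.

18.50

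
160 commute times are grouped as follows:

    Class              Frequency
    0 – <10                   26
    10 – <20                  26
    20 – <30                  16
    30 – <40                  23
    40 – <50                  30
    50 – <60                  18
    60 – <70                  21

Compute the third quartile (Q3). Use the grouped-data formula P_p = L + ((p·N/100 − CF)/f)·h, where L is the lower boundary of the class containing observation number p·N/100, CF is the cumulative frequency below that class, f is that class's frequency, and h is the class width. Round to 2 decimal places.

N = 160; target position k = 75/100 · 160 = 120.
Cumulative frequencies: 26, 52, 68, 91, 121, 139, 160.
Observation 120 falls in the class 40 – <50.
L = 40, CF = 91, f = 30, h = 10.
P75 = 40 + ((120 − 91)/30)·10 = 40 + 9.66667 = 49.6667.

49.67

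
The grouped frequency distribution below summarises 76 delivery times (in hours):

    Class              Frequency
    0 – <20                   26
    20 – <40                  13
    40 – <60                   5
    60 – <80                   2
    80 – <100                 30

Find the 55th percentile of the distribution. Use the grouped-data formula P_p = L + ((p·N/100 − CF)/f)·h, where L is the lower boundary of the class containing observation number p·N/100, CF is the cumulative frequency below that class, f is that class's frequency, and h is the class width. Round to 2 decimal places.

N = 76; target position k = 55/100 · 76 = 41.8.
Cumulative frequencies: 26, 39, 44, 46, 76.
Observation 41.8 falls in the class 40 – <60.
L = 40, CF = 39, f = 5, h = 20.
P55 = 40 + ((41.8 − 39)/5)·20 = 40 + 11.2 = 51.2.

51.20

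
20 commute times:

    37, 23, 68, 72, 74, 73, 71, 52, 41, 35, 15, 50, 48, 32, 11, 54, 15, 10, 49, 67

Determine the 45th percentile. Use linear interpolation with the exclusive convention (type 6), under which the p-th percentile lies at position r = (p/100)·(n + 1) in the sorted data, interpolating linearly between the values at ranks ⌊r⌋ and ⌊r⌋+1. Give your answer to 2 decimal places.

44.15

Sorted: 10, 11, 15, 15, 23, 32, 35, 37, 41, 48, 49, 50, 52, 54, 67, 68, 71, 72, 73, 74.
n = 20.
r = (45/100)·(20 + 1) = 9.45.
Rank 9 is 41 and rank 10 is 48.
Interpolate: 41 + 0.45·(48 − 41) = 41 + 0.45·7 = 44.15.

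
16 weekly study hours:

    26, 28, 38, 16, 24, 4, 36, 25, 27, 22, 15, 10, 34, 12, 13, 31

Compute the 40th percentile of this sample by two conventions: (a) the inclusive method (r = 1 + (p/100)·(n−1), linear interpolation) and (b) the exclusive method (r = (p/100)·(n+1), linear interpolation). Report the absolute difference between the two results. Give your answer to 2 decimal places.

1.20

Sorted: 4, 10, 12, 13, 15, 16, 22, 24, 25, 26, 27, 28, 31, 34, 36, 38.
n = 16.
(a) r = 7 → value at rank 7 = 22.
(b) r = 6.8; between ranks 6 (16) and 7 (22): 20.8.
|22 − 20.8| = 1.2.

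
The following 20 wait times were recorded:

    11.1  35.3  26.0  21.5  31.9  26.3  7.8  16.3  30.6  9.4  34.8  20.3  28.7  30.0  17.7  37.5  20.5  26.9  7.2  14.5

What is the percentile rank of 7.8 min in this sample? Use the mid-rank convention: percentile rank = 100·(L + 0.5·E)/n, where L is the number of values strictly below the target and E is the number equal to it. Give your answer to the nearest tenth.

Sorted: 7.2, 7.8, 9.4, 11.1, 14.5, 16.3, 17.7, 20.3, 20.5, 21.5, 26.0, 26.3, 26.9, 28.7, 30.0, 30.6, 31.9, 34.8, 35.3, 37.5.
Count below 7.8: L = 1; count equal: E = 1; n = 20.
Percentile rank = 100·(1 + 0.5·1)/20 = 100·1.5/20 = 7.5.

7.5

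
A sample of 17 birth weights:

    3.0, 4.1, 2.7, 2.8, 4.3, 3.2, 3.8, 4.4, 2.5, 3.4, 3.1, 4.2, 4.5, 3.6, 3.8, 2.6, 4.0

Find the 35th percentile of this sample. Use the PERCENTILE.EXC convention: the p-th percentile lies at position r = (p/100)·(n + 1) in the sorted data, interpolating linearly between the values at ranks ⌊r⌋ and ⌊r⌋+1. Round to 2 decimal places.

Sorted: 2.5, 2.6, 2.7, 2.8, 3.0, 3.1, 3.2, 3.4, 3.6, 3.8, 3.8, 4.0, 4.1, 4.2, 4.3, 4.4, 4.5.
n = 17.
r = (35/100)·(17 + 1) = 6.3.
Rank 6 is 3.1 and rank 7 is 3.2.
Interpolate: 3.1 + 0.3·(3.2 − 3.1) = 3.1 + 0.3·0.1 = 3.13.

3.13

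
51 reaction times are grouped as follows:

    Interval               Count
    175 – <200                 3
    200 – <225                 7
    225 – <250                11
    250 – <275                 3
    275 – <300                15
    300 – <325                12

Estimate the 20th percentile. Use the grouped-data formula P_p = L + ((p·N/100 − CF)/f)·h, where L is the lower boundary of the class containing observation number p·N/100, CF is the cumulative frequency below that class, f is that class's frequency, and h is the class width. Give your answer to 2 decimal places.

225.45

N = 51; target position k = 20/100 · 51 = 10.2.
Cumulative frequencies: 3, 10, 21, 24, 39, 51.
Observation 10.2 falls in the class 225 – <250.
L = 225, CF = 10, f = 11, h = 25.
P20 = 225 + ((10.2 − 10)/11)·25 = 225 + 0.454545 = 225.455.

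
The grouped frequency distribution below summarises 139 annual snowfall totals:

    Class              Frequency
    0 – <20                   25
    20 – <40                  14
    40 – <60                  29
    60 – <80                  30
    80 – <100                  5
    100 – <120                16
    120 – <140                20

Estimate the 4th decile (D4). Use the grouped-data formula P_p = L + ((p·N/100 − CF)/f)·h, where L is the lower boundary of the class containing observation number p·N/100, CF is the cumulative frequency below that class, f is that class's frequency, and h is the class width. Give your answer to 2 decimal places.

N = 139; target position k = 40/100 · 139 = 55.6.
Cumulative frequencies: 25, 39, 68, 98, 103, 119, 139.
Observation 55.6 falls in the class 40 – <60.
L = 40, CF = 39, f = 29, h = 20.
P40 = 40 + ((55.6 − 39)/29)·20 = 40 + 11.4483 = 51.4483.

51.45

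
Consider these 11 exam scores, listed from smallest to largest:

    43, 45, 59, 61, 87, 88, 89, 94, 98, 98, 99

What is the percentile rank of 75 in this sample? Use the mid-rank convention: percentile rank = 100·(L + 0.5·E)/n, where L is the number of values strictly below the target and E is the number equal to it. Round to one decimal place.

36.4

Count below 75: L = 4; count equal: E = 0; n = 11.
Percentile rank = 100·(4 + 0.5·0)/11 = 100·4/11 = 36.36.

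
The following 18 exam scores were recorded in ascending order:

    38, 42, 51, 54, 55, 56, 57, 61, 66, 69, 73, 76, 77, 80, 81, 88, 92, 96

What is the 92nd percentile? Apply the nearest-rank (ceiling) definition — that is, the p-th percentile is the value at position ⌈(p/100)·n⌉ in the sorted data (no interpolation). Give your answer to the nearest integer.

n = 18.
Position = ⌈92/100 · 18⌉ = ⌈16.56⌉ = 17.
The value at rank 17 is 92.

92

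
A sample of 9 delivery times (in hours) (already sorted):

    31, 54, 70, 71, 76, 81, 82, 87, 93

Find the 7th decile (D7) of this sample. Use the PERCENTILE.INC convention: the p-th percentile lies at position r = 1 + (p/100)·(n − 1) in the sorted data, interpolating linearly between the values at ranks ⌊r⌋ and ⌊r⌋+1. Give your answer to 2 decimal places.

81.60

n = 9.
r = 1 + (70/100)·(9 − 1) = 1 + 5.6 = 6.6.
Rank 6 is 81 and rank 7 is 82.
Interpolate: 81 + 0.6·(82 − 81) = 81 + 0.6·1 = 81.6.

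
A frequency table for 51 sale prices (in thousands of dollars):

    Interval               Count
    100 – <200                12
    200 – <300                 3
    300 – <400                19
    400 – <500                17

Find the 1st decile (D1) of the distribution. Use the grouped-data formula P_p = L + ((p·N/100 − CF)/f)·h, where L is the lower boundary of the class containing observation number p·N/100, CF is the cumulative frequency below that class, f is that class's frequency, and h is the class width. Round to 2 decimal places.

N = 51; target position k = 10/100 · 51 = 5.1.
Cumulative frequencies: 12, 15, 34, 51.
Observation 5.1 falls in the class 100 – <200.
L = 100, CF = 0, f = 12, h = 100.
P10 = 100 + ((5.1 − 0)/12)·100 = 100 + 42.5 = 142.5.

142.50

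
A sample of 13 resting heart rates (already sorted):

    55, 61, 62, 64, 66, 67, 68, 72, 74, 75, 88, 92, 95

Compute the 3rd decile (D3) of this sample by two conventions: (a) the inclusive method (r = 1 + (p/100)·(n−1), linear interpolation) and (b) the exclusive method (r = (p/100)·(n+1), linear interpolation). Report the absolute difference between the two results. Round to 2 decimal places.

n = 13.
(a) r = 4.6; between ranks 4 (64) and 5 (66): 65.2.
(b) r = 4.2; between ranks 4 (64) and 5 (66): 64.4.
|65.2 − 64.4| = 0.8.

0.80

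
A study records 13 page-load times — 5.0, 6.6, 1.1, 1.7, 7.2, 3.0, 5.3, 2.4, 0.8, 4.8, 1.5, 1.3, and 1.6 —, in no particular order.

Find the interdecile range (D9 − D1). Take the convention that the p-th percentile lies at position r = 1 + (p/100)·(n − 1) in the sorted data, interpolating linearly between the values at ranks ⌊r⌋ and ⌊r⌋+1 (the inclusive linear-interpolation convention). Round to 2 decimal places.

5.20

Sorted: 0.8, 1.1, 1.3, 1.5, 1.6, 1.7, 2.4, 3.0, 4.8, 5.0, 5.3, 6.6, 7.2.
n = 13.
P10: r = 2.2; ranks 2–3 are 1.1, 1.3; interpolating gives 1.14.
P90: r = 11.8; ranks 11–12 are 5.3, 6.6; interpolating gives 6.34.
Difference: 6.34 − 1.14 = 5.2.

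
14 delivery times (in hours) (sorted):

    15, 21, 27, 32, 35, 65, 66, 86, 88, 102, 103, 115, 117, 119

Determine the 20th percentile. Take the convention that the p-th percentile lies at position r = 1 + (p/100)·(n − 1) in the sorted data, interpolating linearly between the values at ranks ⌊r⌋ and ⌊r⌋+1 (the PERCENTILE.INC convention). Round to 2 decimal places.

n = 14.
r = 1 + (20/100)·(14 − 1) = 1 + 2.6 = 3.6.
Rank 3 is 27 and rank 4 is 32.
Interpolate: 27 + 0.6·(32 − 27) = 27 + 0.6·5 = 30.

30.00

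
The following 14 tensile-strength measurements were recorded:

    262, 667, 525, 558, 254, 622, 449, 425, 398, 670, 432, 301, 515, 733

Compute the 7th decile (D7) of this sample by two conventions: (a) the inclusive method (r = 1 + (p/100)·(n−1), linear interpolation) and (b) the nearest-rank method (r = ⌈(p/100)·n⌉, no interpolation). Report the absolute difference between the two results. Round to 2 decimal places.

6.40

Sorted: 254, 262, 301, 398, 425, 432, 449, 515, 525, 558, 622, 667, 670, 733.
n = 14.
(a) r = 10.1; between ranks 10 (558) and 11 (622): 564.4.
(b) the nearest-rank method: rank 10 → 558.
|564.4 − 558| = 6.4.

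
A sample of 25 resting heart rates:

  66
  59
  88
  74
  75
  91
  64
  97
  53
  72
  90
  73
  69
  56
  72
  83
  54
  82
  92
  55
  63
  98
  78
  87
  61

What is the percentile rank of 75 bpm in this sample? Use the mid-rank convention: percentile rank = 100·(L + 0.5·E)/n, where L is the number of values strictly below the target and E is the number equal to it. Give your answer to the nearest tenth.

Sorted: 53, 54, 55, 56, 59, 61, 63, 64, 66, 69, 72, 72, 73, 74, 75, 78, 82, 83, 87, 88, 90, 91, 92, 97, 98.
Count below 75: L = 14; count equal: E = 1; n = 25.
Percentile rank = 100·(14 + 0.5·1)/25 = 100·14.5/25 = 58.

58.0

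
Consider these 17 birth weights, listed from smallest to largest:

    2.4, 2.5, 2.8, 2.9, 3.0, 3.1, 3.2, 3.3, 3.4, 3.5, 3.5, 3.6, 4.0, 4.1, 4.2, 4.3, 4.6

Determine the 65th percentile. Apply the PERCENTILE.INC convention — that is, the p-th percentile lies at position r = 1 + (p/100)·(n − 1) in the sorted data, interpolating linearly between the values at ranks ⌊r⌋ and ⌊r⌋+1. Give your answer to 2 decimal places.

3.54

n = 17.
r = 1 + (65/100)·(17 − 1) = 1 + 10.4 = 11.4.
Rank 11 is 3.5 and rank 12 is 3.6.
Interpolate: 3.5 + 0.4·(3.6 − 3.5) = 3.5 + 0.4·0.1 = 3.54.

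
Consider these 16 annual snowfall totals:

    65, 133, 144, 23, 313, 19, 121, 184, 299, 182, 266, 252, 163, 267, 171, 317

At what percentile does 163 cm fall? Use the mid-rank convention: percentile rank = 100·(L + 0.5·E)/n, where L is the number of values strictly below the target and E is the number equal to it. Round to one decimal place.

Sorted: 19, 23, 65, 121, 133, 144, 163, 171, 182, 184, 252, 266, 267, 299, 313, 317.
Count below 163: L = 6; count equal: E = 1; n = 16.
Percentile rank = 100·(6 + 0.5·1)/16 = 100·6.5/16 = 40.62.

40.6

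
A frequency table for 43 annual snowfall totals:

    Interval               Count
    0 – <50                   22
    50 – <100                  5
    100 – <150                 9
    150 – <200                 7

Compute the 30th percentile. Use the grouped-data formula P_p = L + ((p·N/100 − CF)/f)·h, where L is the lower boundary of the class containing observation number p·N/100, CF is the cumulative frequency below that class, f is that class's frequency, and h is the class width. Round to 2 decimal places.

29.32

N = 43; target position k = 30/100 · 43 = 12.9.
Cumulative frequencies: 22, 27, 36, 43.
Observation 12.9 falls in the class 0 – <50.
L = 0, CF = 0, f = 22, h = 50.
P30 = 0 + ((12.9 − 0)/22)·50 = 0 + 29.3182 = 29.3182.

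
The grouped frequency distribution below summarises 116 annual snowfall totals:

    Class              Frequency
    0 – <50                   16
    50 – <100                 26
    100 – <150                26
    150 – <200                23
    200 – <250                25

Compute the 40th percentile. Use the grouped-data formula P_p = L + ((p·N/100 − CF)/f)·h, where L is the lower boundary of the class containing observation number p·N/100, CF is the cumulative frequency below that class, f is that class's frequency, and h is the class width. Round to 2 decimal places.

N = 116; target position k = 40/100 · 116 = 46.4.
Cumulative frequencies: 16, 42, 68, 91, 116.
Observation 46.4 falls in the class 100 – <150.
L = 100, CF = 42, f = 26, h = 50.
P40 = 100 + ((46.4 − 42)/26)·50 = 100 + 8.46154 = 108.462.

108.46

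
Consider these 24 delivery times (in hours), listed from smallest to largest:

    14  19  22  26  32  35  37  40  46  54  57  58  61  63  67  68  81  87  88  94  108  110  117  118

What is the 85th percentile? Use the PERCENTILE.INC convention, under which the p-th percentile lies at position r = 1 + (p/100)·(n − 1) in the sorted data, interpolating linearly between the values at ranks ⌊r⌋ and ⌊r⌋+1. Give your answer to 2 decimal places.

n = 24.
r = 1 + (85/100)·(24 − 1) = 1 + 19.55 = 20.55.
Rank 20 is 94 and rank 21 is 108.
Interpolate: 94 + 0.55·(108 − 94) = 94 + 0.55·14 = 101.7.

101.70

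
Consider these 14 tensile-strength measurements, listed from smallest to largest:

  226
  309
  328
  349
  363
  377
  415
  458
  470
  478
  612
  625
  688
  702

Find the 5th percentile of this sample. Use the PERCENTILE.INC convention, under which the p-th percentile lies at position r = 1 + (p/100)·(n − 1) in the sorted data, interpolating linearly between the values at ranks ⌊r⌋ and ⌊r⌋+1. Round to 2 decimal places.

279.95

n = 14.
r = 1 + (5/100)·(14 − 1) = 1 + 0.65 = 1.65.
Rank 1 is 226 and rank 2 is 309.
Interpolate: 226 + 0.65·(309 − 226) = 226 + 0.65·83 = 279.95.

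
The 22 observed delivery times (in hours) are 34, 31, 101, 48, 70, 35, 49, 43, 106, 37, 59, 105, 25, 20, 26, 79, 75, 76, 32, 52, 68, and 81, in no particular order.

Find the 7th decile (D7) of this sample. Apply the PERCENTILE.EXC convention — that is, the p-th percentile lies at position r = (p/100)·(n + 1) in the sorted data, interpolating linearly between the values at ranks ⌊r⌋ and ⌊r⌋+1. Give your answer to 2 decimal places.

75.10

Sorted: 20, 25, 26, 31, 32, 34, 35, 37, 43, 48, 49, 52, 59, 68, 70, 75, 76, 79, 81, 101, 105, 106.
n = 22.
r = (70/100)·(22 + 1) = 16.1.
Rank 16 is 75 and rank 17 is 76.
Interpolate: 75 + 0.1·(76 − 75) = 75 + 0.1·1 = 75.1.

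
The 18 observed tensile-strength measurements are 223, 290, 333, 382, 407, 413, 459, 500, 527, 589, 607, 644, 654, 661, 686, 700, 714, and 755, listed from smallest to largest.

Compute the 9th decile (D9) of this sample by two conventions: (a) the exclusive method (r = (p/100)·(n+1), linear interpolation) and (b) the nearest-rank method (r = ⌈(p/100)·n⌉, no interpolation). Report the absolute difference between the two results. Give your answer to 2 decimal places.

n = 18.
(a) r = 17.1; between ranks 17 (714) and 18 (755): 718.1.
(b) the nearest-rank method: rank 17 → 714.
|718.1 − 714| = 4.1.

4.10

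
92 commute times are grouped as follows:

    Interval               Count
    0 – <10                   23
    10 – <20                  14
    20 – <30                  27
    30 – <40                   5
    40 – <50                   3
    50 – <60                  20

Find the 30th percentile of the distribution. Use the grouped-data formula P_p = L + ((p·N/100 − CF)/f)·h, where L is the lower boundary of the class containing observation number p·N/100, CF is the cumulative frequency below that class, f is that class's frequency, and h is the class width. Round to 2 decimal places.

N = 92; target position k = 30/100 · 92 = 27.6.
Cumulative frequencies: 23, 37, 64, 69, 72, 92.
Observation 27.6 falls in the class 10 – <20.
L = 10, CF = 23, f = 14, h = 10.
P30 = 10 + ((27.6 − 23)/14)·10 = 10 + 3.28571 = 13.2857.

13.29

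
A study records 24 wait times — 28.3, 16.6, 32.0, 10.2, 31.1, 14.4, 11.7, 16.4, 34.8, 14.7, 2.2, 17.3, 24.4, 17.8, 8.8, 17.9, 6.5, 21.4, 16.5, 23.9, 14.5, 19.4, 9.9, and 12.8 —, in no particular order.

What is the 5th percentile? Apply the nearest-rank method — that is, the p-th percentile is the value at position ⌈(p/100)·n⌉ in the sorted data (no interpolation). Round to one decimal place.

Sorted: 2.2, 6.5, 8.8, 9.9, 10.2, 11.7, 12.8, 14.4, 14.5, 14.7, 16.4, 16.5, 16.6, 17.3, 17.8, 17.9, 19.4, 21.4, 23.9, 24.4, 28.3, 31.1, 32.0, 34.8.
n = 24.
Position = ⌈5/100 · 24⌉ = ⌈1.2⌉ = 2.
The value at rank 2 is 6.5.

6.5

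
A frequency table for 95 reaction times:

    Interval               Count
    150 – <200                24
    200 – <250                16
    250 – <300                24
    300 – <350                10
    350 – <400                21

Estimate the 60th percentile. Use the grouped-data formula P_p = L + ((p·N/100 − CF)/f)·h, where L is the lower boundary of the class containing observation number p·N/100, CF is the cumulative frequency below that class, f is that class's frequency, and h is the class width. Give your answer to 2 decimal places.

N = 95; target position k = 60/100 · 95 = 57.
Cumulative frequencies: 24, 40, 64, 74, 95.
Observation 57 falls in the class 250 – <300.
L = 250, CF = 40, f = 24, h = 50.
P60 = 250 + ((57 − 40)/24)·50 = 250 + 35.4167 = 285.417.

285.42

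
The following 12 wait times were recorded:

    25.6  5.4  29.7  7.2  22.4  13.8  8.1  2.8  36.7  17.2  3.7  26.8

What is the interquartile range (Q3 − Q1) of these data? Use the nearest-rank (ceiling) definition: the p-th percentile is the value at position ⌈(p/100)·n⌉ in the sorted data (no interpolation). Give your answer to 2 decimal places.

Sorted: 2.8, 3.7, 5.4, 7.2, 8.1, 13.8, 17.2, 22.4, 25.6, 26.8, 29.7, 36.7.
n = 12.
P25: rank ⌈25/100·12⌉ = 3 → 5.4.
P75: rank ⌈75/100·12⌉ = 9 → 25.6.
Difference: 25.6 − 5.4 = 20.2.

20.20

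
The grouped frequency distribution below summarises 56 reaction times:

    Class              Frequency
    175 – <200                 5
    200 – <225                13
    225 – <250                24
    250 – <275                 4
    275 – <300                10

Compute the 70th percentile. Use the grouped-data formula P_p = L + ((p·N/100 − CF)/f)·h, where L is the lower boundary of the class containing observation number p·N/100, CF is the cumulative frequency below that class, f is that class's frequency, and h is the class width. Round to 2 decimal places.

N = 56; target position k = 70/100 · 56 = 39.2.
Cumulative frequencies: 5, 18, 42, 46, 56.
Observation 39.2 falls in the class 225 – <250.
L = 225, CF = 18, f = 24, h = 25.
P70 = 225 + ((39.2 − 18)/24)·25 = 225 + 22.0833 = 247.083.

247.08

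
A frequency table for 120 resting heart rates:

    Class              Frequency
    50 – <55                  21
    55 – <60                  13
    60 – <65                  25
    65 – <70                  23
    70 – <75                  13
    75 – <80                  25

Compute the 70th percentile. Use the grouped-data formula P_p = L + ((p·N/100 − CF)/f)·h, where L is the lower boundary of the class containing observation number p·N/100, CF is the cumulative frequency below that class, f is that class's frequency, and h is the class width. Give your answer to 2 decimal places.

N = 120; target position k = 70/100 · 120 = 84.
Cumulative frequencies: 21, 34, 59, 82, 95, 120.
Observation 84 falls in the class 70 – <75.
L = 70, CF = 82, f = 13, h = 5.
P70 = 70 + ((84 − 82)/13)·5 = 70 + 0.769231 = 70.7692.

70.77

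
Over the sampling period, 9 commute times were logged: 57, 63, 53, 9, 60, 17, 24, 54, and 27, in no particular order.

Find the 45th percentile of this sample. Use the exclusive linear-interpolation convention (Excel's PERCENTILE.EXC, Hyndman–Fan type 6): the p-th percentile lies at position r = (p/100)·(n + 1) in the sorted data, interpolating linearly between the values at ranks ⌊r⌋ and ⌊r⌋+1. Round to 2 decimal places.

40.00

Sorted: 9, 17, 24, 27, 53, 54, 57, 60, 63.
n = 9.
r = (45/100)·(9 + 1) = 4.5.
Rank 4 is 27 and rank 5 is 53.
Interpolate: 27 + 0.5·(53 − 27) = 27 + 0.5·26 = 40.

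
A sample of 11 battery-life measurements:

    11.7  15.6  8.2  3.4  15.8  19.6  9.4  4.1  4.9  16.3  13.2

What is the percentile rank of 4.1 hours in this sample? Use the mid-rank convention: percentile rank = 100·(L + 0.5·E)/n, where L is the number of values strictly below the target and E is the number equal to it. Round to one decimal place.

13.6

Sorted: 3.4, 4.1, 4.9, 8.2, 9.4, 11.7, 13.2, 15.6, 15.8, 16.3, 19.6.
Count below 4.1: L = 1; count equal: E = 1; n = 11.
Percentile rank = 100·(1 + 0.5·1)/11 = 100·1.5/11 = 13.64.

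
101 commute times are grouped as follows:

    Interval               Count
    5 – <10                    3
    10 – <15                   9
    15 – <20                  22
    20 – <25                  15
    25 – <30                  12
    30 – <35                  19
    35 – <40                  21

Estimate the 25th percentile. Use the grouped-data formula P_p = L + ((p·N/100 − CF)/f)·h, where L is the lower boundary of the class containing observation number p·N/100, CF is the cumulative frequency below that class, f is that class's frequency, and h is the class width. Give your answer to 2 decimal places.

N = 101; target position k = 25/100 · 101 = 25.25.
Cumulative frequencies: 3, 12, 34, 49, 61, 80, 101.
Observation 25.25 falls in the class 15 – <20.
L = 15, CF = 12, f = 22, h = 5.
P25 = 15 + ((25.25 − 12)/22)·5 = 15 + 3.01136 = 18.0114.

18.01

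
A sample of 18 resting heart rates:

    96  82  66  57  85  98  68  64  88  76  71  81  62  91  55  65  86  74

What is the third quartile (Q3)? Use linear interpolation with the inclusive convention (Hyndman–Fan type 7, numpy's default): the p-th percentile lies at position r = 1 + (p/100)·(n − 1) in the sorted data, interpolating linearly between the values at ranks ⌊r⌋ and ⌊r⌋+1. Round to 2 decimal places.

85.75

Sorted: 55, 57, 62, 64, 65, 66, 68, 71, 74, 76, 81, 82, 85, 86, 88, 91, 96, 98.
n = 18.
r = 1 + (75/100)·(18 − 1) = 1 + 12.75 = 13.75.
Rank 13 is 85 and rank 14 is 86.
Interpolate: 85 + 0.75·(86 − 85) = 85 + 0.75·1 = 85.75.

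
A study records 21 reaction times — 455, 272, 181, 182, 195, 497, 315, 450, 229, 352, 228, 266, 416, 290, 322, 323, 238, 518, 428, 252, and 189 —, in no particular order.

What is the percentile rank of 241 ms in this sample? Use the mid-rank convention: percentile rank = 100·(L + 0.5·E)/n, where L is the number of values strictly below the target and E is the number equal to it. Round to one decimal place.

33.3

Sorted: 181, 182, 189, 195, 228, 229, 238, 252, 266, 272, 290, 315, 322, 323, 352, 416, 428, 450, 455, 497, 518.
Count below 241: L = 7; count equal: E = 0; n = 21.
Percentile rank = 100·(7 + 0.5·0)/21 = 100·7/21 = 33.33.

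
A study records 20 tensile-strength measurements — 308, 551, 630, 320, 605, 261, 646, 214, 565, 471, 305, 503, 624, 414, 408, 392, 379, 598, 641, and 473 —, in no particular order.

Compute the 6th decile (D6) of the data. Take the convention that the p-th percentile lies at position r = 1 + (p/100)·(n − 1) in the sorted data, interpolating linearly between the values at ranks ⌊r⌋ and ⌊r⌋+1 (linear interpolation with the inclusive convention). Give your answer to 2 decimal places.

522.20

Sorted: 214, 261, 305, 308, 320, 379, 392, 408, 414, 471, 473, 503, 551, 565, 598, 605, 624, 630, 641, 646.
n = 20.
r = 1 + (60/100)·(20 − 1) = 1 + 11.4 = 12.4.
Rank 12 is 503 and rank 13 is 551.
Interpolate: 503 + 0.4·(551 − 503) = 503 + 0.4·48 = 522.2.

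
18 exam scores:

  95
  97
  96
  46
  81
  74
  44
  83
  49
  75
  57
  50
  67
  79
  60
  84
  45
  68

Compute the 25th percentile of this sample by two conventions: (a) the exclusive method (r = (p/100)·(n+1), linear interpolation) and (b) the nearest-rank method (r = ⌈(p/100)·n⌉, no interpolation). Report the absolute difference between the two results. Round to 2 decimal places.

Sorted: 44, 45, 46, 49, 50, 57, 60, 67, 68, 74, 75, 79, 81, 83, 84, 95, 96, 97.
n = 18.
(a) r = 4.75; between ranks 4 (49) and 5 (50): 49.75.
(b) the nearest-rank method: rank 5 → 50.
|49.75 − 50| = 0.25.

0.25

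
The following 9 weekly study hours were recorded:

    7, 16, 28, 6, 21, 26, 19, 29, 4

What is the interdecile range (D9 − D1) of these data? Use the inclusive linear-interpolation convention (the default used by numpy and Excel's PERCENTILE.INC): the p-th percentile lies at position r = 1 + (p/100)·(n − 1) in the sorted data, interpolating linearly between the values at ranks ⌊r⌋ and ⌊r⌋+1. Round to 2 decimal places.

Sorted: 4, 6, 7, 16, 19, 21, 26, 28, 29.
n = 9.
P10: r = 1.8; ranks 1–2 are 4, 6; interpolating gives 5.6.
P90: r = 8.2; ranks 8–9 are 28, 29; interpolating gives 28.2.
Difference: 28.2 − 5.6 = 22.6.

22.60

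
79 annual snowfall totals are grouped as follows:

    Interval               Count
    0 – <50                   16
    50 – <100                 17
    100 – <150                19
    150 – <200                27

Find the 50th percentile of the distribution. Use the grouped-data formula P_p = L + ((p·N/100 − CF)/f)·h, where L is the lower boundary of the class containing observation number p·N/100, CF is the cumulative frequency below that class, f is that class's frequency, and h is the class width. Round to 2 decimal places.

117.11

N = 79; target position k = 50/100 · 79 = 39.5.
Cumulative frequencies: 16, 33, 52, 79.
Observation 39.5 falls in the class 100 – <150.
L = 100, CF = 33, f = 19, h = 50.
P50 = 100 + ((39.5 − 33)/19)·50 = 100 + 17.1053 = 117.105.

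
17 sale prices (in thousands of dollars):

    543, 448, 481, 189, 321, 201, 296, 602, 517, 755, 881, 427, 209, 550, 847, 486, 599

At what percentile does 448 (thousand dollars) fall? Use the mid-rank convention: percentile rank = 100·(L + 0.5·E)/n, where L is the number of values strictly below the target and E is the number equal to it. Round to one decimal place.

Sorted: 189, 201, 209, 296, 321, 427, 448, 481, 486, 517, 543, 550, 599, 602, 755, 847, 881.
Count below 448: L = 6; count equal: E = 1; n = 17.
Percentile rank = 100·(6 + 0.5·1)/17 = 100·6.5/17 = 38.24.

38.2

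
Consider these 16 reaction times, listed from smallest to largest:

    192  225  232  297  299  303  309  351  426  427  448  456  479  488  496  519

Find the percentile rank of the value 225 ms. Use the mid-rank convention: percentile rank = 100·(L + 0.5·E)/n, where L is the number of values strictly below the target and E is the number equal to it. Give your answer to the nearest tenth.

9.4

Count below 225: L = 1; count equal: E = 1; n = 16.
Percentile rank = 100·(1 + 0.5·1)/16 = 100·1.5/16 = 9.375.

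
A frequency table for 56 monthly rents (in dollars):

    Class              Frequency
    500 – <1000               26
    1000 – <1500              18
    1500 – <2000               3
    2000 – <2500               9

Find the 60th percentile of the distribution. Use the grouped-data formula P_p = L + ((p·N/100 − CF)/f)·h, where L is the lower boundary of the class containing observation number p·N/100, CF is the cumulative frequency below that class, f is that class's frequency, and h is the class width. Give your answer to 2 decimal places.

N = 56; target position k = 60/100 · 56 = 33.6.
Cumulative frequencies: 26, 44, 47, 56.
Observation 33.6 falls in the class 1000 – <1500.
L = 1000, CF = 26, f = 18, h = 500.
P60 = 1000 + ((33.6 − 26)/18)·500 = 1000 + 211.111 = 1211.11.

1211.11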